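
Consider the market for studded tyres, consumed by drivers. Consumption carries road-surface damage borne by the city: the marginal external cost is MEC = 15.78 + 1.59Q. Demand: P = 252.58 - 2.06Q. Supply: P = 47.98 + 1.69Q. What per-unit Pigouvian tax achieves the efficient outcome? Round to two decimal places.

Social marginal benefit = demand − MEC = 236.80 - 3.65Q.
Set SMB = MC: 236.80 - 3.65Q = 47.98 + 1.69Q → Q* = 35.3596.
The Pigouvian tax equals MEC at Q*: 15.78 + 1.59×35.3596 = 72.0018.

tax = 72.00 per unit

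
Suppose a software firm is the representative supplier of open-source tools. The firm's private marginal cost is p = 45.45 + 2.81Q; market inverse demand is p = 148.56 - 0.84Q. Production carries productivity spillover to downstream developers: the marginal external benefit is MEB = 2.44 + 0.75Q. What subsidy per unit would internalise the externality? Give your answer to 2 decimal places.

Social marginal cost = private MC − MEB = 43.01 + 2.06Q.
Set SMC = demand: 43.01 + 2.06Q = 148.56 - 0.84Q → Q* = 36.3966.
The Pigouvian subsidy equals MEB at Q*: 2.44 + 0.75×36.3966 = 29.7375.

subsidy = 29.74 per unit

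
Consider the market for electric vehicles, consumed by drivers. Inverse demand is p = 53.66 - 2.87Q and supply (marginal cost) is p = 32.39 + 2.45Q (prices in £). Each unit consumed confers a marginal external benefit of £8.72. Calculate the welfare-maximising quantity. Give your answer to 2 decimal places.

Q* = 5.64

Social marginal benefit = demand + MEB = 62.38 - 2.87Q.
Set SMB = MC: 62.38 - 2.87Q = 32.39 + 2.45Q → Q* = 5.6372.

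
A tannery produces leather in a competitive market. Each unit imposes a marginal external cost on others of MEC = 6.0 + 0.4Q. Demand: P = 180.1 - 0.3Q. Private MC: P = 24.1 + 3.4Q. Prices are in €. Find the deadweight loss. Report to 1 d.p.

Market equilibrium (private): 24.1 + 3.4Q = 180.1 - 0.3Q → Q_m = 42.1622.
Social marginal cost = private MC + MEC = 30.1 + 3.8Q.
Set SMC = demand: 30.1 + 3.8Q = 180.1 - 0.3Q → Q* = 36.5854.
The loss is the area between SMC and demand from Q* to Q_m; with linear curves that's a triangle of height MEC(Q_m).
DWL = ½ × 5.5768 × 22.8649 = 63.7565.

DWL = €63.8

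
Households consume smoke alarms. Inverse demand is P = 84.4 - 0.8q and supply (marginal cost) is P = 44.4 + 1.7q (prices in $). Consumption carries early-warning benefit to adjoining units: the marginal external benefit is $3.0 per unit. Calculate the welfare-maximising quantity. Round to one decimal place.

q* = 17.2

Social marginal benefit = demand + MEB = 87.4 - 0.8q.
Set SMB = MC: 87.4 - 0.8q = 44.4 + 1.7q → q* = 17.2000.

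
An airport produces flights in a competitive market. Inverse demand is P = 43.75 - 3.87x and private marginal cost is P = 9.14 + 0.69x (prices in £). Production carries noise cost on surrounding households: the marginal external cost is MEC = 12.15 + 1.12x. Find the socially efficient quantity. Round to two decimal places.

Social marginal cost = private MC + MEC = 21.29 + 1.81x.
Set SMC = demand: 21.29 + 1.81x = 43.75 - 3.87x → x* = 3.9542.

x* = 3.95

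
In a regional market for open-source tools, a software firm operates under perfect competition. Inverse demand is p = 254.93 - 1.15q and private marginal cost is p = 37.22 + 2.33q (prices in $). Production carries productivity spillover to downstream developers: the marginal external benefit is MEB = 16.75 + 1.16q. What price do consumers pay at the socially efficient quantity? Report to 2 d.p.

Social marginal cost = private MC − MEB = 20.47 + 1.17q.
Set SMC = demand: 20.47 + 1.17q = 254.93 - 1.15q → q* = 101.0603.
Consumer price on the demand curve at q*: 254.93 − 1.15×101.0603 = 138.7107.

P = $138.71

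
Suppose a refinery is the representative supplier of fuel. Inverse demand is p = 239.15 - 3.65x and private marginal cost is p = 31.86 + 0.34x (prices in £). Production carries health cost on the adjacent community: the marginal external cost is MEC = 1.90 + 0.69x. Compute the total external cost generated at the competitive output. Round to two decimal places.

Market equilibrium (private): 31.86 + 0.34x = 239.15 - 3.65x → x_m = 51.9524.
Total external cost = ∫₀^{x_m} (1.90 + 0.69x) dx = 1.90×51.9524 + ½×0.69×51.9524² = 1029.8825.

£1029.88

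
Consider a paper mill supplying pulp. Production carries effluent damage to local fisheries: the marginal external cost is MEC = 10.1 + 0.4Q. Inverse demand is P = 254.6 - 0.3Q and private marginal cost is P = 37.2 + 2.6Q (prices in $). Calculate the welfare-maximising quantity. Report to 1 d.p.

Social marginal cost = private MC + MEC = 47.3 + 3.0Q.
Set SMC = demand: 47.3 + 3.0Q = 254.6 - 0.3Q → Q* = 62.8182.

Q* = 62.8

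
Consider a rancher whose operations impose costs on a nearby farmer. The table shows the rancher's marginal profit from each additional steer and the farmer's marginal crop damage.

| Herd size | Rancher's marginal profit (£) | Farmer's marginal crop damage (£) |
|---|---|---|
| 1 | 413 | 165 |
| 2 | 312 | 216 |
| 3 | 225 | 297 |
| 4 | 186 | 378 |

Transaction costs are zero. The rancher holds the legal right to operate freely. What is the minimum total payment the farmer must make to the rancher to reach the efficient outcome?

Left alone the rancher would choose level 4 (marginal profit stays positive).
Efficient level: k* = 2 (marginal profit ≥ marginal crop damage through 2).
The farmer must at least cover the rancher's forgone profit from cutting 4→2: 225 + 186 = 411.

£411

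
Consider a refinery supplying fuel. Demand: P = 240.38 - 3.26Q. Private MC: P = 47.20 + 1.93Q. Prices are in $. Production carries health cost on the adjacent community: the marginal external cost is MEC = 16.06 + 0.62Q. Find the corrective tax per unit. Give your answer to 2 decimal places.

Social marginal cost = private MC + MEC = 63.26 + 2.55Q.
Set SMC = demand: 63.26 + 2.55Q = 240.38 - 3.26Q → Q* = 30.4854.
The Pigouvian tax equals MEC at Q*: 16.06 + 0.62×30.4854 = 34.9609.

tax = $34.96 per unit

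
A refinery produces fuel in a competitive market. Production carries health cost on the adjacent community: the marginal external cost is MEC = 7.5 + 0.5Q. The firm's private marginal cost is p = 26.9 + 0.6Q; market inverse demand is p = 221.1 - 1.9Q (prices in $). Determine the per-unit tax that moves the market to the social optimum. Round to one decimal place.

tax = $38.6 per unit

Social marginal cost = private MC + MEC = 34.4 + 1.1Q.
Set SMC = demand: 34.4 + 1.1Q = 221.1 - 1.9Q → Q* = 62.2333.
The Pigouvian tax equals MEC at Q*: 7.5 + 0.5×62.2333 = 38.6167.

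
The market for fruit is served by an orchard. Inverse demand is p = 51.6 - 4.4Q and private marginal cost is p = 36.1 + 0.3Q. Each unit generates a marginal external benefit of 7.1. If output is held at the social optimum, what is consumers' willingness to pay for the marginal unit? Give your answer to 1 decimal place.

P = 30.4

Social marginal cost = private MC − MEB = 29.0 + 0.3Q.
Set SMC = demand: 29.0 + 0.3Q = 51.6 - 4.4Q → Q* = 4.8085.
Consumer price on the demand curve at Q*: 51.6 − 4.4×4.8085 = 30.4426.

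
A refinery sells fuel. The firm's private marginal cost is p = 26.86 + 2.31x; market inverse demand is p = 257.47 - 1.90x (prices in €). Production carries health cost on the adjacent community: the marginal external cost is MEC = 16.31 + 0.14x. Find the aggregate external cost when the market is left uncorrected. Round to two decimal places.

€1103.44

Market equilibrium (private): 26.86 + 2.31x = 257.47 - 1.90x → x_m = 54.7767.
Total external cost = ∫₀^{x_m} (16.31 + 0.14x) dx = 16.31×54.7767 + ½×0.14×54.7767² = 1103.4421.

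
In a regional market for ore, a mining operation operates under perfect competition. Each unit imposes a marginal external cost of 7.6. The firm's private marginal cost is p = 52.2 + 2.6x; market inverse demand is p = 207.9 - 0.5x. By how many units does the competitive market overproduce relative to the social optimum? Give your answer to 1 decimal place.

Market equilibrium (private): 52.2 + 2.6x = 207.9 - 0.5x → x_m = 50.2258.
Social marginal cost = private MC + MEC = 59.8 + 2.6x.
Set SMC = demand: 59.8 + 2.6x = 207.9 - 0.5x → x* = 47.7742.
Gap = |50.2258 − 47.7742| = 2.4516.

2.5 units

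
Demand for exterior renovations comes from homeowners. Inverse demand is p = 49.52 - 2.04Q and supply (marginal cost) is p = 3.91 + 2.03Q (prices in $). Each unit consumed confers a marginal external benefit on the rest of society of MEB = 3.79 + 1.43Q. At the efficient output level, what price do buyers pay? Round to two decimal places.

Social marginal benefit = demand + MEB = 53.31 - 0.61Q.
Set SMB = MC: 53.31 - 0.61Q = 3.91 + 2.03Q → Q* = 18.7121.
Consumer price on the demand curve at Q*: 49.52 − 2.04×18.7121 = 11.3473.

P = $11.35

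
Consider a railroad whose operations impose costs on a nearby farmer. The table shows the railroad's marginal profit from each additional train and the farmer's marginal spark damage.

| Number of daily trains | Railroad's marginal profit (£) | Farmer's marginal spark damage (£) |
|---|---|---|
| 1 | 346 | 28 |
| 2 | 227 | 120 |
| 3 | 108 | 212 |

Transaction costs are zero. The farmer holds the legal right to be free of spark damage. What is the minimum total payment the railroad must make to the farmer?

Efficient level: marginal profit ≥ marginal spark damage through level 2, so k* = 2.
With the farmer holding the right, the railroad must at least compensate total damage at k*: 28 + 120 = 148.

£148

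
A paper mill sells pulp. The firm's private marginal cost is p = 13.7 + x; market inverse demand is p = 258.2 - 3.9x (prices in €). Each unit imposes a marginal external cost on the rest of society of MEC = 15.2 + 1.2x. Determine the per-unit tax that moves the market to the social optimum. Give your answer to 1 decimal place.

Social marginal cost = private MC + MEC = 28.9 + 2.2x.
Set SMC = demand: 28.9 + 2.2x = 258.2 - 3.9x → x* = 37.5902.
The Pigouvian tax equals MEC at x*: 15.2 + 1.2×37.5902 = 60.3082.

tax = €60.3 per unit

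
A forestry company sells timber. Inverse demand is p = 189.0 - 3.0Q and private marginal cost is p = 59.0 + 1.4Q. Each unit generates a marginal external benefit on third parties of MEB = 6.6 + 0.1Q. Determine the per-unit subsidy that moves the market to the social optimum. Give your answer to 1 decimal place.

subsidy = 9.8 per unit

Social marginal cost = private MC − MEB = 52.4 + 1.3Q.
Set SMC = demand: 52.4 + 1.3Q = 189.0 - 3.0Q → Q* = 31.7674.
The Pigouvian subsidy equals MEB at Q*: 6.6 + 0.1×31.7674 = 9.7767.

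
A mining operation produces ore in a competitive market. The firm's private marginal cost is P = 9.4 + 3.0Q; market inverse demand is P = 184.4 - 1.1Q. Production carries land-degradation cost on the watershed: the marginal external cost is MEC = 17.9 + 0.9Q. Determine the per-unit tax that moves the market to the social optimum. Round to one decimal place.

Social marginal cost = private MC + MEC = 27.3 + 3.9Q.
Set SMC = demand: 27.3 + 3.9Q = 184.4 - 1.1Q → Q* = 31.4200.
The Pigouvian tax equals MEC at Q*: 17.9 + 0.9×31.4200 = 46.1780.

tax = 46.2 per unit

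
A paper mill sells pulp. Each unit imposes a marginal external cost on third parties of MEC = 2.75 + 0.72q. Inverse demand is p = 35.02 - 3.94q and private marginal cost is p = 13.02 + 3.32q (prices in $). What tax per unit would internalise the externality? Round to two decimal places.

tax = $4.49 per unit

Social marginal cost = private MC + MEC = 15.77 + 4.04q.
Set SMC = demand: 15.77 + 4.04q = 35.02 - 3.94q → q* = 2.4123.
The Pigouvian tax equals MEC at q*: 2.75 + 0.72×2.4123 = 4.4869.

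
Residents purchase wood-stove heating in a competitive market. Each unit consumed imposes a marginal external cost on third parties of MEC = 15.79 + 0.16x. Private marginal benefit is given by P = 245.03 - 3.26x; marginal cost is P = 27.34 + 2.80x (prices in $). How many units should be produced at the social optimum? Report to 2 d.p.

x* = 32.46

Social marginal benefit = demand − MEC = 229.24 - 3.42x.
Set SMB = MC: 229.24 - 3.42x = 27.34 + 2.80x → x* = 32.4598.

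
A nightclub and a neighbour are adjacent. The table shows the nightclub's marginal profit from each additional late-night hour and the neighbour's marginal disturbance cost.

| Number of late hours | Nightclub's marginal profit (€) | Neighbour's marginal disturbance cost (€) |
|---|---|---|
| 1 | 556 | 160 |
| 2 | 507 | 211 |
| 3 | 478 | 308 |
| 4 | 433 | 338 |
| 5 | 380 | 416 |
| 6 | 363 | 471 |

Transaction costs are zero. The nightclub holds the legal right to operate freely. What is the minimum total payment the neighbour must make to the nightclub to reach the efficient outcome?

Left alone the nightclub would choose level 6 (marginal profit stays positive).
Efficient level: k* = 4 (marginal profit ≥ marginal disturbance cost through 4).
The neighbour must at least cover the nightclub's forgone profit from cutting 6→4: 380 + 363 = 743.

€743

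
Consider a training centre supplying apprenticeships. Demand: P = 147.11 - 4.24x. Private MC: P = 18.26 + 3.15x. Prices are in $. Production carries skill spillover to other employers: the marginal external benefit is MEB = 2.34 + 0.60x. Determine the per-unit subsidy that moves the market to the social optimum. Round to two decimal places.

Social marginal cost = private MC − MEB = 15.92 + 2.55x.
Set SMC = demand: 15.92 + 2.55x = 147.11 - 4.24x → x* = 19.3211.
The Pigouvian subsidy equals MEB at x*: 2.34 + 0.60×19.3211 = 13.9327.

subsidy = $13.93 per unit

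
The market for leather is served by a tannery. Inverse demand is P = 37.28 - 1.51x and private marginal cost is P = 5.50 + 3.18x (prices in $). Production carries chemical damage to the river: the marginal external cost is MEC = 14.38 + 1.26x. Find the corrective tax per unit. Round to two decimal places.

tax = $18.06 per unit

Social marginal cost = private MC + MEC = 19.88 + 4.44x.
Set SMC = demand: 19.88 + 4.44x = 37.28 - 1.51x → x* = 2.9244.
The Pigouvian tax equals MEC at x*: 14.38 + 1.26×2.9244 = 18.0647.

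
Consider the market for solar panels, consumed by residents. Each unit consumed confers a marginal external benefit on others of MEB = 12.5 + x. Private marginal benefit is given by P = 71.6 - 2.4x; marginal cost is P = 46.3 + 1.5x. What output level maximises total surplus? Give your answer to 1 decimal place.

Social marginal benefit = demand + MEB = 84.1 - 1.4x.
Set SMB = MC: 84.1 - 1.4x = 46.3 + 1.5x → x* = 13.0345.

x* = 13.0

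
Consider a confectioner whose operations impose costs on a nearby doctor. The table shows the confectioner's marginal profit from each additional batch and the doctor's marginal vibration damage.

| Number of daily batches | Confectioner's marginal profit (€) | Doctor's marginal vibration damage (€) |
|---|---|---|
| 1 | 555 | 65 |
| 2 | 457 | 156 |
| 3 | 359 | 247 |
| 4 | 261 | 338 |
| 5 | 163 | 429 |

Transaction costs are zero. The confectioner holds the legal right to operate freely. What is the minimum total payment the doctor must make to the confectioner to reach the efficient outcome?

€424

Left alone the confectioner would choose level 5 (marginal profit stays positive).
Efficient level: k* = 3 (marginal profit ≥ marginal vibration damage through 3).
The doctor must at least cover the confectioner's forgone profit from cutting 5→3: 261 + 163 = 424.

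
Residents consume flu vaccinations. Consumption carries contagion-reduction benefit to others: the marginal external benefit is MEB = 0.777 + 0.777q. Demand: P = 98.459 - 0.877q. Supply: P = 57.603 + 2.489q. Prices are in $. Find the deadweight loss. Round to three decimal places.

DWL = $20.125

Market equilibrium (private): 57.603 + 2.489q = 98.459 - 0.877q → q_m = 12.1378.
Social marginal benefit = demand + MEB = 99.236 - 0.100q.
Set SMB = MC: 99.236 - 0.100q = 57.603 + 2.489q → q* = 16.0807.
Between q* and q_m the wedge SMB − MC runs linearly from 0 to MEB(q_m), so the loss is a triangle.
DWL = ½ × 3.9429 × 10.2081 = 20.1248.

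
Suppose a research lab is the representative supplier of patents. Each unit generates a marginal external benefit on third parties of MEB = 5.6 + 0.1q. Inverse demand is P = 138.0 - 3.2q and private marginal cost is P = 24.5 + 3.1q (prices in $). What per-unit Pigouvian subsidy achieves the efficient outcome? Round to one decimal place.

Social marginal cost = private MC − MEB = 18.9 + 3.0q.
Set SMC = demand: 18.9 + 3.0q = 138.0 - 3.2q → q* = 19.2097.
The Pigouvian subsidy equals MEB at q*: 5.6 + 0.1×19.2097 = 7.5210.

subsidy = $7.5 per unit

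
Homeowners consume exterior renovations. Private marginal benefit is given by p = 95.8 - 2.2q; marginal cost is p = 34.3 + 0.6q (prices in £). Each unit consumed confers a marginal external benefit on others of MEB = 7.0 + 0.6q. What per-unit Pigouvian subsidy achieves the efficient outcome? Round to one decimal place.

Social marginal benefit = demand + MEB = 102.8 - 1.6q.
Set SMB = MC: 102.8 - 1.6q = 34.3 + 0.6q → q* = 31.1364.
The Pigouvian subsidy equals MEB at q*: 7.0 + 0.6×31.1364 = 25.6818.

subsidy = £25.7 per unit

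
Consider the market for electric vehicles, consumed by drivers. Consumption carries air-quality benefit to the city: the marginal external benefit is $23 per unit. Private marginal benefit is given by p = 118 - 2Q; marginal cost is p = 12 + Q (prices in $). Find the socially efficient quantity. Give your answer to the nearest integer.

Q* = 43

Social marginal benefit = demand + MEB = 141 - 2Q.
Set SMB = MC: 141 - 2Q = 12 + Q → Q* = 43.0000.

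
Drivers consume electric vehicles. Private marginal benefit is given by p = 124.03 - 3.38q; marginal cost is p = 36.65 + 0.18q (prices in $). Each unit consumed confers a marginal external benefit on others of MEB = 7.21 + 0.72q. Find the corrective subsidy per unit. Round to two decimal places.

subsidy = $31.19 per unit

Social marginal benefit = demand + MEB = 131.24 - 2.66q.
Set SMB = MC: 131.24 - 2.66q = 36.65 + 0.18q → q* = 33.3063.
The Pigouvian subsidy equals MEB at q*: 7.21 + 0.72×33.3063 = 31.1905.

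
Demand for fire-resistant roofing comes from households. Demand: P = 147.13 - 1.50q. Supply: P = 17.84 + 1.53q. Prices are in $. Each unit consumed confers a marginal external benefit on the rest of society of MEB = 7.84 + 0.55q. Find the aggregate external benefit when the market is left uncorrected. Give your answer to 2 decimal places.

Market equilibrium (private): 17.84 + 1.53q = 147.13 - 1.50q → q_m = 42.6700.
Total external benefit = ∫₀^{q_m} (7.84 + 0.55q) dq = 7.84×42.6700 + ½×0.55×42.6700² = 835.2332.

$835.23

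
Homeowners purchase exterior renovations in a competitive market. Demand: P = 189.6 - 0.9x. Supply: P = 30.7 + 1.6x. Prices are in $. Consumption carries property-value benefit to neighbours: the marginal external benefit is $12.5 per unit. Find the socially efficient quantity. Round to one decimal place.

Social marginal benefit = demand + MEB = 202.1 - 0.9x.
Set SMB = MC: 202.1 - 0.9x = 30.7 + 1.6x → x* = 68.5600.

x* = 68.6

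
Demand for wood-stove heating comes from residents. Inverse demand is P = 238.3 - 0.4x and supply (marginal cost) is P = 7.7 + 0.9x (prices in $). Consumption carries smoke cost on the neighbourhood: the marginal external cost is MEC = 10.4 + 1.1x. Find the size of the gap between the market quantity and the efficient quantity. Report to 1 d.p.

Market equilibrium (private): 7.7 + 0.9x = 238.3 - 0.4x → x_m = 177.3846.
Social marginal benefit = demand − MEC = 227.9 - 1.5x.
Set SMB = MC: 227.9 - 1.5x = 7.7 + 0.9x → x* = 91.7500.
Gap = |177.3846 − 91.7500| = 85.6346.

85.6 units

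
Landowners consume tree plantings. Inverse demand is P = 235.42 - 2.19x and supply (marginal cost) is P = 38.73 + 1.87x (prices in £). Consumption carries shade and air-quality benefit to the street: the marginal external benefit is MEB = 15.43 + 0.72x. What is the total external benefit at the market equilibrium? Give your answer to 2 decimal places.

Market equilibrium (private): 38.73 + 1.87x = 235.42 - 2.19x → x_m = 48.4458.
Total external benefit = ∫₀^{x_m} (15.43 + 0.72x) dx = 15.43×48.4458 + ½×0.72×48.4458² = 1592.4371.

£1592.44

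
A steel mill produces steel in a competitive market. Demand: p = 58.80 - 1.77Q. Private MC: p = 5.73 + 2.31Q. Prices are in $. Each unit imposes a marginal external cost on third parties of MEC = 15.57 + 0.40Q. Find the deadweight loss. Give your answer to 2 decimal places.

DWL = $48.16

Market equilibrium (private): 5.73 + 2.31Q = 58.80 - 1.77Q → Q_m = 13.0074.
Social marginal cost = private MC + MEC = 21.30 + 2.71Q.
Set SMC = demand: 21.30 + 2.71Q = 58.80 - 1.77Q → Q* = 8.3705.
Between Q* and Q_m the wedge SMC − demand runs linearly from 0 to MEC(Q_m), so the loss is a triangle.
DWL = ½ × 4.6369 × 20.7729 = 48.1609.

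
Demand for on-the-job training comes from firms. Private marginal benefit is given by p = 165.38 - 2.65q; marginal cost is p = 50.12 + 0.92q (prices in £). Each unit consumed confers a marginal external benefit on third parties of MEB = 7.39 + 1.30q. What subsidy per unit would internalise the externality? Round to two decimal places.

Social marginal benefit = demand + MEB = 172.77 - 1.35q.
Set SMB = MC: 172.77 - 1.35q = 50.12 + 0.92q → q* = 54.0308.
The Pigouvian subsidy equals MEB at q*: 7.39 + 1.30×54.0308 = 77.6300.

subsidy = £77.63 per unit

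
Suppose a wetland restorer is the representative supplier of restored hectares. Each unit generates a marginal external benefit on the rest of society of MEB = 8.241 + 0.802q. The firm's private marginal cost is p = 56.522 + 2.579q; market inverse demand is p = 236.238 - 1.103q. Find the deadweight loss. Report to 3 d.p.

Market equilibrium (private): 56.522 + 2.579q = 236.238 - 1.103q → q_m = 48.8093.
Social marginal cost = private MC − MEB = 48.281 + 1.777q.
Set SMC = demand: 48.281 + 1.777q = 236.238 - 1.103q → q* = 65.2628.
Height of the DWL triangle at q_m is demand(q_m) − SMC(q_m) = MEB(q_m) = 47.3861.
DWL = ½ × 16.4535 × 47.3861 = 389.8336.

DWL = 389.834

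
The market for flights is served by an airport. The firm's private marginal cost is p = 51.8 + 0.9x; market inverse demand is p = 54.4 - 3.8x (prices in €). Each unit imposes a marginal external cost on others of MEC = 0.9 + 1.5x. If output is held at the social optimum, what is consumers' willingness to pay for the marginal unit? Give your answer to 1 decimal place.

Social marginal cost = private MC + MEC = 52.7 + 2.4x.
Set SMC = demand: 52.7 + 2.4x = 54.4 - 3.8x → x* = 0.2742.
Consumer price on the demand curve at x*: 54.4 − 3.8×0.2742 = 53.3580.

P = €53.4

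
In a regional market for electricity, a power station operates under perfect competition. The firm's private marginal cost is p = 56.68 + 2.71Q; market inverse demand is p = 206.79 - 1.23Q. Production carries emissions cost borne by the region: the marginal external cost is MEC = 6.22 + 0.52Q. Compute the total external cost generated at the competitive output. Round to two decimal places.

Market equilibrium (private): 56.68 + 2.71Q = 206.79 - 1.23Q → Q_m = 38.0990.
Total external cost = ∫₀^{Q_m} (6.22 + 0.52Q) dQ = 6.22×38.0990 + ½×0.52×38.0990² = 614.3746.

614.37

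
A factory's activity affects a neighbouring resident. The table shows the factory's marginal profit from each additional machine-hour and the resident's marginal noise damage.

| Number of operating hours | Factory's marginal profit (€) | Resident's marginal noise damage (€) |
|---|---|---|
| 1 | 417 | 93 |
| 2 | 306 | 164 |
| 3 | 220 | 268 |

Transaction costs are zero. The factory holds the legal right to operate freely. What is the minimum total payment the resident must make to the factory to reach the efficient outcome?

€220

Left alone the factory would choose level 3 (marginal profit stays positive).
Efficient level: k* = 2 (marginal profit ≥ marginal noise damage through 2).
The resident must at least cover the factory's forgone profit from cutting 3→2: 220 = 220.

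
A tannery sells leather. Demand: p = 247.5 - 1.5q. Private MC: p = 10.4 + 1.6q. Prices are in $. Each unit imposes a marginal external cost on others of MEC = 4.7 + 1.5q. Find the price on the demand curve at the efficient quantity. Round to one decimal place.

Social marginal cost = private MC + MEC = 15.1 + 3.1q.
Set SMC = demand: 15.1 + 3.1q = 247.5 - 1.5q → q* = 50.5217.
Consumer price on the demand curve at q*: 247.5 − 1.5×50.5217 = 171.7175.

P = $171.7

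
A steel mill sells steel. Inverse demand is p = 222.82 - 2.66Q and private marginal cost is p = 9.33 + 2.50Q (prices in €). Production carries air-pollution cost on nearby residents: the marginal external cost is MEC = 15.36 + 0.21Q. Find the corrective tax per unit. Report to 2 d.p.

Social marginal cost = private MC + MEC = 24.69 + 2.71Q.
Set SMC = demand: 24.69 + 2.71Q = 222.82 - 2.66Q → Q* = 36.8957.
The Pigouvian tax equals MEC at Q*: 15.36 + 0.21×36.8957 = 23.1081.

tax = €23.11 per unit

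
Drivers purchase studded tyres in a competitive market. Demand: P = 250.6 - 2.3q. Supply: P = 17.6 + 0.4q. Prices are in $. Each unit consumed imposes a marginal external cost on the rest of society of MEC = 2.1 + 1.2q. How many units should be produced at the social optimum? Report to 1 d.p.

Social marginal benefit = demand − MEC = 248.5 - 3.5q.
Set SMB = MC: 248.5 - 3.5q = 17.6 + 0.4q → q* = 59.2051.

q* = 59.2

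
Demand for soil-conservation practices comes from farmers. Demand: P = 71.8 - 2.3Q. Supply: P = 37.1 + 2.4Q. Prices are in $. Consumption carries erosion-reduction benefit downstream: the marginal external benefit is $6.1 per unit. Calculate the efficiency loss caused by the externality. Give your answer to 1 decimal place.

DWL = $4.0

Market equilibrium (private): 37.1 + 2.4Q = 71.8 - 2.3Q → Q_m = 7.3830.
Social marginal benefit = demand + MEB = 77.9 - 2.3Q.
Set SMB = MC: 77.9 - 2.3Q = 37.1 + 2.4Q → Q* = 8.6809.
The loss is the area between SMB and MC from Q* to Q_m; with linear curves that's a triangle of height MEB(Q_m).
DWL = ½ × 1.2979 × 6.1000 = 3.9586.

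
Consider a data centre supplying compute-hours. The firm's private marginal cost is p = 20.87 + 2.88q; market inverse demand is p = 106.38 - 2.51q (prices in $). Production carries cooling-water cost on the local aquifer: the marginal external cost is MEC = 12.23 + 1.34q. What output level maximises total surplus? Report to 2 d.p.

Social marginal cost = private MC + MEC = 33.10 + 4.22q.
Set SMC = demand: 33.10 + 4.22q = 106.38 - 2.51q → q* = 10.8886.

q* = 10.89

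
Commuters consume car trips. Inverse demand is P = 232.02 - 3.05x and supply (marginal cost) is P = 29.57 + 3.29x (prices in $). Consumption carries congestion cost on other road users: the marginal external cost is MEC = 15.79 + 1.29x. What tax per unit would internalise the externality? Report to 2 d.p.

Social marginal benefit = demand − MEC = 216.23 - 4.34x.
Set SMB = MC: 216.23 - 4.34x = 29.57 + 3.29x → x* = 24.4640.
The Pigouvian tax equals MEC at x*: 15.79 + 1.29×24.4640 = 47.3486.

tax = $47.35 per unit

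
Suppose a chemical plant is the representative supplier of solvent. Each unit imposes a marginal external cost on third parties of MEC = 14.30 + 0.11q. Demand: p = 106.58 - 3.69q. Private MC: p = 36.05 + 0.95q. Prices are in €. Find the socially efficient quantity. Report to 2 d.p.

Social marginal cost = private MC + MEC = 50.35 + 1.06q.
Set SMC = demand: 50.35 + 1.06q = 106.58 - 3.69q → q* = 11.8379.

q* = 11.84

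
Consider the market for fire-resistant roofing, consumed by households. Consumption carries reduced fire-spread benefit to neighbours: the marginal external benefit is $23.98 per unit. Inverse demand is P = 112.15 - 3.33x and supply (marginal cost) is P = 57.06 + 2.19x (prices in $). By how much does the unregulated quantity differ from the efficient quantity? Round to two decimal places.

Market equilibrium (private): 57.06 + 2.19x = 112.15 - 3.33x → x_m = 9.9801.
Social marginal benefit = demand + MEB = 136.13 - 3.33x.
Set SMB = MC: 136.13 - 3.33x = 57.06 + 2.19x → x* = 14.3243.
Gap = |9.9801 − 14.3243| = 4.3442.

4.34 units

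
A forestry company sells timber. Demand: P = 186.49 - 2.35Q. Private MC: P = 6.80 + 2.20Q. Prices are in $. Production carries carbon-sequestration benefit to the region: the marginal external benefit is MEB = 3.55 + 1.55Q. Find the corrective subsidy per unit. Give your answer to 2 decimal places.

Social marginal cost = private MC − MEB = 3.25 + 0.65Q.
Set SMC = demand: 3.25 + 0.65Q = 186.49 - 2.35Q → Q* = 61.0800.
The Pigouvian subsidy equals MEB at Q*: 3.55 + 1.55×61.0800 = 98.2240.

subsidy = $98.22 per unit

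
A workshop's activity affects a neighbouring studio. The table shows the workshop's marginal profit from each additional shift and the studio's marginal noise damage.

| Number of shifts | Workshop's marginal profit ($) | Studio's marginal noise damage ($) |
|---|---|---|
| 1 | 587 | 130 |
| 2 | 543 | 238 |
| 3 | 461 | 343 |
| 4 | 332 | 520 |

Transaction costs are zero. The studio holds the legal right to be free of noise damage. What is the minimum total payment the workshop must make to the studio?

Efficient level: marginal profit ≥ marginal noise damage through level 3, so k* = 3.
With the studio holding the right, the workshop must at least compensate total damage at k*: 130 + 238 + 343 = 711.

$711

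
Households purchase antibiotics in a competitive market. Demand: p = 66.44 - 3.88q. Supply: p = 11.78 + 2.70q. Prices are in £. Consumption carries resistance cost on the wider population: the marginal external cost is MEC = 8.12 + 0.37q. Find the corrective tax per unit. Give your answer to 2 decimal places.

tax = £10.60 per unit

Social marginal benefit = demand − MEC = 58.32 - 4.25q.
Set SMB = MC: 58.32 - 4.25q = 11.78 + 2.70q → q* = 6.6964.
The Pigouvian tax equals MEC at q*: 8.12 + 0.37×6.6964 = 10.5977.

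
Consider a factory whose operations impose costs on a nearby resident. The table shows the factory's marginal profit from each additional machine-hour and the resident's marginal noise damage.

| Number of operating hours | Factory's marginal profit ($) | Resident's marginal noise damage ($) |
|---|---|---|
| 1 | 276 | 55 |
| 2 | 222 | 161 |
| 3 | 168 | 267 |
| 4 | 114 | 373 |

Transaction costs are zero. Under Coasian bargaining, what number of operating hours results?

2

Bargaining reaches the level where marginal profit last exceeds marginal noise damage.
That holds through level 2 (222 ≥ 161) but not at 3 (168 < 267).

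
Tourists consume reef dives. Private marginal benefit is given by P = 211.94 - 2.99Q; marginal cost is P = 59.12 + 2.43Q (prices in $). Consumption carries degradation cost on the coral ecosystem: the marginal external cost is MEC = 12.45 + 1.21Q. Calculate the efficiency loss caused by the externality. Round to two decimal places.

Market equilibrium (private): 59.12 + 2.43Q = 211.94 - 2.99Q → Q_m = 28.1956.
Social marginal benefit = demand − MEC = 199.49 - 4.20Q.
Set SMB = MC: 199.49 - 4.20Q = 59.12 + 2.43Q → Q* = 21.1719.
Height of the DWL triangle at Q_m is MC(Q_m) − SMB(Q_m) = MEC(Q_m) = 46.5666.
DWL = ½ × 7.0237 × 46.5666 = 163.5349.

DWL = $163.53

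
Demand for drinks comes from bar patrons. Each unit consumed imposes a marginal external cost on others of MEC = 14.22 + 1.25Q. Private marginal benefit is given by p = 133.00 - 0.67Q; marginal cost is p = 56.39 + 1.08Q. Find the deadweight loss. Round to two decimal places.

Market equilibrium (private): 56.39 + 1.08Q = 133.00 - 0.67Q → Q_m = 43.7771.
Social marginal benefit = demand − MEC = 118.78 - 1.92Q.
Set SMB = MC: 118.78 - 1.92Q = 56.39 + 1.08Q → Q* = 20.7967.
Height of the DWL triangle at Q_m is MC(Q_m) − SMB(Q_m) = MEC(Q_m) = 68.9414.
DWL = ½ × 22.9804 × 68.9414 = 792.1505.

DWL = 792.15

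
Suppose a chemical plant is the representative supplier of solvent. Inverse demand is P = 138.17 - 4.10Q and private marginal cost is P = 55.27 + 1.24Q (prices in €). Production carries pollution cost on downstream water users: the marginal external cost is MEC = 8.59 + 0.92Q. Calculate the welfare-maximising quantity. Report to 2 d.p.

Social marginal cost = private MC + MEC = 63.86 + 2.16Q.
Set SMC = demand: 63.86 + 2.16Q = 138.17 - 4.10Q → Q* = 11.8706.

Q* = 11.87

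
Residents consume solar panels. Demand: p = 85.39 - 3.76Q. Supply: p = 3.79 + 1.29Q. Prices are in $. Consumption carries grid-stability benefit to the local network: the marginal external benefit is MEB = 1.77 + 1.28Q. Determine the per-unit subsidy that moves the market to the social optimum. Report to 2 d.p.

subsidy = $30.08 per unit

Social marginal benefit = demand + MEB = 87.16 - 2.48Q.
Set SMB = MC: 87.16 - 2.48Q = 3.79 + 1.29Q → Q* = 22.1141.
The Pigouvian subsidy equals MEB at Q*: 1.77 + 1.28×22.1141 = 30.0760.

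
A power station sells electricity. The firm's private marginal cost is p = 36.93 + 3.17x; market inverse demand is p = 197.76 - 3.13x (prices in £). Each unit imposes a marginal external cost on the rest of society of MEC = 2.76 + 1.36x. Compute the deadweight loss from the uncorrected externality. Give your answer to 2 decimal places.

DWL = £91.69

Market equilibrium (private): 36.93 + 3.17x = 197.76 - 3.13x → x_m = 25.5286.
Social marginal cost = private MC + MEC = 39.69 + 4.53x.
Set SMC = demand: 39.69 + 4.53x = 197.76 - 3.13x → x* = 20.6358.
The welfare-loss triangle has base |x_m − x*| and height MEC(x_m) (the vertical gap between SMC and demand is zero at x* and MEC at x_m).
DWL = ½ × 4.8928 × 37.4789 = 91.6884.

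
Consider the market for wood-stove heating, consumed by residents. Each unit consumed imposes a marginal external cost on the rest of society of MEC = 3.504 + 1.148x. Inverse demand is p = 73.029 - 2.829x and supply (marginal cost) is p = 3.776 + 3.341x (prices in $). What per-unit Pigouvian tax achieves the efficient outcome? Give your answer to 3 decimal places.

Social marginal benefit = demand − MEC = 69.525 - 3.977x.
Set SMB = MC: 69.525 - 3.977x = 3.776 + 3.341x → x* = 8.9846.
The Pigouvian tax equals MEC at x*: 3.504 + 1.148×8.9846 = 13.8183.

tax = $13.818 per unit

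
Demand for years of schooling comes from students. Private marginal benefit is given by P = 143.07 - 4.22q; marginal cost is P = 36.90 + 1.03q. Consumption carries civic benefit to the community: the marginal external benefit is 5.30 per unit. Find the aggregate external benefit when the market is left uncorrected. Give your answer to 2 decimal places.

Market equilibrium (private): 36.90 + 1.03q = 143.07 - 4.22q → q_m = 20.2229.
Total external benefit = MEB × q_m = 5.30 × 20.2229 = 107.1814.

107.18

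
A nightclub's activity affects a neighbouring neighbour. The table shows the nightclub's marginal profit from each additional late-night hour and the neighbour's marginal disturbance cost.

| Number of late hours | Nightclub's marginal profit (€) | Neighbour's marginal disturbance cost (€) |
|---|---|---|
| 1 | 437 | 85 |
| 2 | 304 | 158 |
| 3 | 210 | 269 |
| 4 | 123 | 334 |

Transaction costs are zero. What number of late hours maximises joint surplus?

Bargaining reaches the level where marginal profit last exceeds marginal disturbance cost.
That holds through level 2 (304 ≥ 158) but not at 3 (210 < 269).

2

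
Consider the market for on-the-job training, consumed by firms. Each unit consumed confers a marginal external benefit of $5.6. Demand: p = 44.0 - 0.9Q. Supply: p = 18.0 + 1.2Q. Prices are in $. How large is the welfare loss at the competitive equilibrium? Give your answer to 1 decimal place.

DWL = $7.5

Market equilibrium (private): 18.0 + 1.2Q = 44.0 - 0.9Q → Q_m = 12.3810.
Social marginal benefit = demand + MEB = 49.6 - 0.9Q.
Set SMB = MC: 49.6 - 0.9Q = 18.0 + 1.2Q → Q* = 15.0476.
Between Q* and Q_m the wedge SMB − MC runs linearly from 0 to MEB(Q_m), so the loss is a triangle.
DWL = ½ × 2.6666 × 5.6000 = 7.4665.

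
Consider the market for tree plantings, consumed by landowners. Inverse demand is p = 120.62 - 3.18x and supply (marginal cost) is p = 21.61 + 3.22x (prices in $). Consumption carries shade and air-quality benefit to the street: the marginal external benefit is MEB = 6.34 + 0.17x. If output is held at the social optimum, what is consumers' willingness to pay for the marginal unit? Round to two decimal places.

P = $66.85

Social marginal benefit = demand + MEB = 126.96 - 3.01x.
Set SMB = MC: 126.96 - 3.01x = 21.61 + 3.22x → x* = 16.9101.
Consumer price on the demand curve at x*: 120.62 − 3.18×16.9101 = 66.8459.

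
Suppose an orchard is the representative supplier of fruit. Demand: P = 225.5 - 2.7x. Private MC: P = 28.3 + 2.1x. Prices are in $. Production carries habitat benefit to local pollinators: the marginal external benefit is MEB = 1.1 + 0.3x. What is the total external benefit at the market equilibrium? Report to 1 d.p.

$298.4

Market equilibrium (private): 28.3 + 2.1x = 225.5 - 2.7x → x_m = 41.0833.
Total external benefit = ∫₀^{x_m} (1.1 + 0.3x) dx = 1.1×41.0833 + ½×0.3×41.0833² = 298.3673.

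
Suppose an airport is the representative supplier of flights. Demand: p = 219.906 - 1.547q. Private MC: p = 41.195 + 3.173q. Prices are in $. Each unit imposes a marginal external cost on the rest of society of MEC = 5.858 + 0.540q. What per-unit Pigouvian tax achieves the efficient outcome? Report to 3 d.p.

Social marginal cost = private MC + MEC = 47.053 + 3.713q.
Set SMC = demand: 47.053 + 3.713q = 219.906 - 1.547q → q* = 32.8618.
The Pigouvian tax equals MEC at q*: 5.858 + 0.540×32.8618 = 23.6034.

tax = $23.603 per unit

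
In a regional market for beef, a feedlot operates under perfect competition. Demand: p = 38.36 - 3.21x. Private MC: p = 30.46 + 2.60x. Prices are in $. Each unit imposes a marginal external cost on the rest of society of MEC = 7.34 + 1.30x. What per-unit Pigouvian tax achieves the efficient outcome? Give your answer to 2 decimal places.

tax = $7.44 per unit

Social marginal cost = private MC + MEC = 37.80 + 3.90x.
Set SMC = demand: 37.80 + 3.90x = 38.36 - 3.21x → x* = 0.0788.
The Pigouvian tax equals MEC at x*: 7.34 + 1.30×0.0788 = 7.4424.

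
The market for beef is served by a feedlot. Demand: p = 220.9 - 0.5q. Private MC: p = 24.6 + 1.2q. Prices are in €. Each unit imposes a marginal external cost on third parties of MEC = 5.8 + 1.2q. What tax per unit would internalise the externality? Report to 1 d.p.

Social marginal cost = private MC + MEC = 30.4 + 2.4q.
Set SMC = demand: 30.4 + 2.4q = 220.9 - 0.5q → q* = 65.6897.
The Pigouvian tax equals MEC at q*: 5.8 + 1.2×65.6897 = 84.6276.

tax = €84.6 per unit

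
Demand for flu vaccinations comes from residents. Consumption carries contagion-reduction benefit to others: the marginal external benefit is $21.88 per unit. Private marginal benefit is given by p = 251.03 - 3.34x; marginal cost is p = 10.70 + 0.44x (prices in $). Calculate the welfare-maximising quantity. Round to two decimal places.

x* = 69.37

Social marginal benefit = demand + MEB = 272.91 - 3.34x.
Set SMB = MC: 272.91 - 3.34x = 10.70 + 0.44x → x* = 69.3677.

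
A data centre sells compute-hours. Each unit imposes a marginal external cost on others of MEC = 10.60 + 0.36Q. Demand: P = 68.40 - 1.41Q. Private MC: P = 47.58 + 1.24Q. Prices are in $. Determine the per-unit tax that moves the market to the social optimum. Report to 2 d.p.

tax = $11.82 per unit

Social marginal cost = private MC + MEC = 58.18 + 1.60Q.
Set SMC = demand: 58.18 + 1.60Q = 68.40 - 1.41Q → Q* = 3.3953.
The Pigouvian tax equals MEC at Q*: 10.60 + 0.36×3.3953 = 11.8223.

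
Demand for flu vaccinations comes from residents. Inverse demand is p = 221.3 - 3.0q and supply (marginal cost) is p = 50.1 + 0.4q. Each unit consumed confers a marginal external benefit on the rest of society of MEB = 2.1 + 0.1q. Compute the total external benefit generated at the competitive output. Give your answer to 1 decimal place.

232.5

Market equilibrium (private): 50.1 + 0.4q = 221.3 - 3.0q → q_m = 50.3529.
Total external benefit = ∫₀^{q_m} (2.1 + 0.1q) dq = 2.1×50.3529 + ½×0.1×50.3529² = 232.5118.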